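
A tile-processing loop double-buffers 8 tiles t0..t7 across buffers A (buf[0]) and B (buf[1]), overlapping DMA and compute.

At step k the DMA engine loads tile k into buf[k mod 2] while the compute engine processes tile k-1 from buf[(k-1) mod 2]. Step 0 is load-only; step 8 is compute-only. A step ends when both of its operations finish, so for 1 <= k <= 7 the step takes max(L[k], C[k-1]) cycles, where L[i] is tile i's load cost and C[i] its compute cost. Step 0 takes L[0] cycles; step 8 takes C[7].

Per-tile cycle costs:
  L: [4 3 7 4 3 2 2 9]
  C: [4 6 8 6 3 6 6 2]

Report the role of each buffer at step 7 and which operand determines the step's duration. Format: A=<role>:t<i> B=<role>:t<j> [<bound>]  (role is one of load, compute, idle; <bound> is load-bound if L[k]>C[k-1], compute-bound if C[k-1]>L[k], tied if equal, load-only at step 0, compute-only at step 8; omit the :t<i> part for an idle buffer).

step 7: A=compute:t6 B=load:t7 [load-bound]

step 0: L[0]=4 → dur=4, Σ=4 | A=load:t0 B=idle [load-only]
step 1: L[1]=3 C[0]=4 → dur=4, Σ=8 | A=compute:t0 B=load:t1 [compute-bound]
step 2: L[2]=7 C[1]=6 → dur=7, Σ=15 | A=load:t2 B=compute:t1 [load-bound]
step 3: L[3]=4 C[2]=8 → dur=8, Σ=23 | A=compute:t2 B=load:t3 [compute-bound]
step 4: L[4]=3 C[3]=6 → dur=6, Σ=29 | A=load:t4 B=compute:t3 [compute-bound]
step 5: L[5]=2 C[4]=3 → dur=3, Σ=32 | A=compute:t4 B=load:t5 [compute-bound]
step 6: L[6]=2 C[5]=6 → dur=6, Σ=38 | A=load:t6 B=compute:t5 [compute-bound]
step 7: L[7]=9 C[6]=6 → dur=9, Σ=47 | A=compute:t6 B=load:t7 [load-bound]
step 8: C[7]=2 → dur=2, Σ=49 | A=idle B=compute:t7 [compute-only]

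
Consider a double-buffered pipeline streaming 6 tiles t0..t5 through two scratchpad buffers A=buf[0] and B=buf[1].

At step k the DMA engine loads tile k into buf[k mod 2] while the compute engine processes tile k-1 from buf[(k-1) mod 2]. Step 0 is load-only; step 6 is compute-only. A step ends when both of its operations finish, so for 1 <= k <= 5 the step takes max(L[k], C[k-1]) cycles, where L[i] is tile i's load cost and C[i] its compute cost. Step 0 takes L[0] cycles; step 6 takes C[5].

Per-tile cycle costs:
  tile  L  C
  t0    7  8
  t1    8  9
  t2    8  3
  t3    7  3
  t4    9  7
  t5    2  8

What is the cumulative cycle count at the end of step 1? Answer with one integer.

end_cycle[1] = 15

[0] DMA t0→A (7c) ∥ CU idle ⇒ 7c, clock 7
[1] DMA t1→B (8c) ∥ CU A:t0 (8c) ⇒ 8c, clock 15
[2] DMA t2→A (8c) ∥ CU B:t1 (9c) ⇒ 9c, clock 24
[3] DMA t3→B (7c) ∥ CU A:t2 (3c) ⇒ 7c, clock 31
[4] DMA t4→A (9c) ∥ CU B:t3 (3c) ⇒ 9c, clock 40
[5] DMA t5→B (2c) ∥ CU A:t4 (7c) ⇒ 7c, clock 47
[6] DMA idle ∥ CU B:t5 (8c) ⇒ 8c, clock 55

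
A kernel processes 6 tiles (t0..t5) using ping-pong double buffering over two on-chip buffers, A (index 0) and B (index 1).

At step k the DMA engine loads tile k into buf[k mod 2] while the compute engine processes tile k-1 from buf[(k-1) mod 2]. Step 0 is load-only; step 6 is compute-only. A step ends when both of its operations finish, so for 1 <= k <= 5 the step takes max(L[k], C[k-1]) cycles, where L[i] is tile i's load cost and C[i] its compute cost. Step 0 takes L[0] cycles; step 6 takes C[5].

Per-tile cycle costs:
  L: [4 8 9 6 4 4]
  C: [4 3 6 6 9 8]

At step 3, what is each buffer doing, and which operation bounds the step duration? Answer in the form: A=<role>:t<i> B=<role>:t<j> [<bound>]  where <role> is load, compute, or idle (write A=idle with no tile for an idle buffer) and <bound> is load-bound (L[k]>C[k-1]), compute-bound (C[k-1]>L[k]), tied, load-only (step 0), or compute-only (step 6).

step 3: A=compute:t2 B=load:t3 [tied]

step 0: L[0]=4 → dur=4, Σ=4 | A=load:t0 B=idle [load-only]
step 1: L[1]=8 C[0]=4 → dur=8, Σ=12 | A=compute:t0 B=load:t1 [load-bound]
step 2: L[2]=9 C[1]=3 → dur=9, Σ=21 | A=load:t2 B=compute:t1 [load-bound]
step 3: L[3]=6 C[2]=6 → dur=6, Σ=27 | A=compute:t2 B=load:t3 [tied]
step 4: L[4]=4 C[3]=6 → dur=6, Σ=33 | A=load:t4 B=compute:t3 [compute-bound]
step 5: L[5]=4 C[4]=9 → dur=9, Σ=42 | A=compute:t4 B=load:t5 [compute-bound]
step 6: C[5]=8 → dur=8, Σ=50 | A=idle B=compute:t5 [compute-only]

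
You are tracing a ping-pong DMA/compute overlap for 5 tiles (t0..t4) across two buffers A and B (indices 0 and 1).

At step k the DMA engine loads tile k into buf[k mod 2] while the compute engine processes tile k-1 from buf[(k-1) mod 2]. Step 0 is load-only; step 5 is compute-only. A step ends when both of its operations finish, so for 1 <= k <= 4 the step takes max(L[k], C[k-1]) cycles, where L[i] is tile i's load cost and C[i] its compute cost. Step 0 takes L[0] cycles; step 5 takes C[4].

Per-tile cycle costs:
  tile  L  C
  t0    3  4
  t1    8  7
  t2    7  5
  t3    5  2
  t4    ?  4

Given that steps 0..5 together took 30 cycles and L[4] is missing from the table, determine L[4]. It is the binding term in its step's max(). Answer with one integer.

step 0 → dur = L[0]=3 = 3
step 1 → dur = max(L[1]=8, C[0]=4) = 8
step 2 → dur = max(L[2]=7, C[1]=7) = 7
step 3 → dur = max(L[3]=5, C[2]=5) = 5
step 4 → dur = max(L[4]=?, C[3]=2) = L[4]  (unknown; binding)
step 5 → dur = C[4]=4 = 4
sum of known step durations = 27
dur[4] = total - known = 30 - 27 = 3
L[4] is the binding max in step 4, so L[4] = dur[4] = 3

L[4] = 3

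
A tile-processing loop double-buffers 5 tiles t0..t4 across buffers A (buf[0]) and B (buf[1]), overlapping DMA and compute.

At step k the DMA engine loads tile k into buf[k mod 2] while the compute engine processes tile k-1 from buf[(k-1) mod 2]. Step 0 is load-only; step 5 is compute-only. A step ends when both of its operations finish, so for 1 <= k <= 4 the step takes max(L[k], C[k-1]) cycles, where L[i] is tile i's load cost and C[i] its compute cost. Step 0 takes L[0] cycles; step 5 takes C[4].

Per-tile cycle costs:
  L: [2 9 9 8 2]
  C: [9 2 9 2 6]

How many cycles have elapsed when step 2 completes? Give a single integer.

[0] DMA t0→A (2c) ∥ CU idle ⇒ 2c, clock 2
[1] DMA t1→B (9c) ∥ CU A:t0 (9c) ⇒ 9c, clock 11
[2] DMA t2→A (9c) ∥ CU B:t1 (2c) ⇒ 9c, clock 20
[3] DMA t3→B (8c) ∥ CU A:t2 (9c) ⇒ 9c, clock 29
[4] DMA t4→A (2c) ∥ CU B:t3 (2c) ⇒ 2c, clock 31
[5] DMA idle ∥ CU A:t4 (6c) ⇒ 6c, clock 37

end_cycle[2] = 20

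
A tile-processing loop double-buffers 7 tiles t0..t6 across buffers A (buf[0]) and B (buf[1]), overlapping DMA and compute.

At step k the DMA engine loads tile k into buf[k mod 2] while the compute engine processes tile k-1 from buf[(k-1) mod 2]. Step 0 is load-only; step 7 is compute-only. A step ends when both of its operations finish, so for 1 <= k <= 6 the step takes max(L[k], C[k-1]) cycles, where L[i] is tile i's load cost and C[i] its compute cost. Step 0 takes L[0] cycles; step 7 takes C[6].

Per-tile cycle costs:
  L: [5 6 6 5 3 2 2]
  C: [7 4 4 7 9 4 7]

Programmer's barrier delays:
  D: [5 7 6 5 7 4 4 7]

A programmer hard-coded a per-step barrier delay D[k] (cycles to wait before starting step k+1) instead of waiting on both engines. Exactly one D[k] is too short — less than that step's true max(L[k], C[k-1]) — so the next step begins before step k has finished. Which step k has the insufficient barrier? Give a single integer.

step 0: need L[0]=5 = 5; D[0]=5 ok
step 1: need max(L[1]=6,C[0]=7) = 7; D[1]=7 ok
step 2: need max(L[2]=6,C[1]=4) = 6; D[2]=6 ok
step 3: need max(L[3]=5,C[2]=4) = 5; D[3]=5 ok
step 4: need max(L[4]=3,C[3]=7) = 7; D[4]=7 ok
step 5: need max(L[5]=2,C[4]=9) = 9; D[5]=4 SHORT
step 6: need max(L[6]=2,C[5]=4) = 4; D[6]=4 ok
step 7: need C[6]=7 = 7; D[7]=7 ok

hazard at step 5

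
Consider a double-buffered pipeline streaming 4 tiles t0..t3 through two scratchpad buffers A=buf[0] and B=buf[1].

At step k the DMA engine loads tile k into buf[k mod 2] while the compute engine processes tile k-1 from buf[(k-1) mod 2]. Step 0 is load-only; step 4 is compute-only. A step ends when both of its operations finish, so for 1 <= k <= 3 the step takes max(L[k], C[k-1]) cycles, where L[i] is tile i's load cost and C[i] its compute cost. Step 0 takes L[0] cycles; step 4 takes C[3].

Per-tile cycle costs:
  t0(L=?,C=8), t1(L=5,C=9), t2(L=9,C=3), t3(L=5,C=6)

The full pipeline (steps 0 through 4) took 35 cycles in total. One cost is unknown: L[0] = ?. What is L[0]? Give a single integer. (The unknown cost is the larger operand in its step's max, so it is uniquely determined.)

L[0] = 7

step 0 | dur = L[0]=? = L[0]  (unknown; binding)
step 1 | dur = max(L[1]=5, C[0]=8) = 8
step 2 | dur = max(L[2]=9, C[1]=9) = 9
step 3 | dur = max(L[3]=5, C[2]=3) = 5
step 4 | dur = C[3]=6 = 6
sum of known step durations = 28
dur[0] = total - known = 35 - 28 = 7
L[0] is the binding max in step 0, so L[0] = dur[0] = 7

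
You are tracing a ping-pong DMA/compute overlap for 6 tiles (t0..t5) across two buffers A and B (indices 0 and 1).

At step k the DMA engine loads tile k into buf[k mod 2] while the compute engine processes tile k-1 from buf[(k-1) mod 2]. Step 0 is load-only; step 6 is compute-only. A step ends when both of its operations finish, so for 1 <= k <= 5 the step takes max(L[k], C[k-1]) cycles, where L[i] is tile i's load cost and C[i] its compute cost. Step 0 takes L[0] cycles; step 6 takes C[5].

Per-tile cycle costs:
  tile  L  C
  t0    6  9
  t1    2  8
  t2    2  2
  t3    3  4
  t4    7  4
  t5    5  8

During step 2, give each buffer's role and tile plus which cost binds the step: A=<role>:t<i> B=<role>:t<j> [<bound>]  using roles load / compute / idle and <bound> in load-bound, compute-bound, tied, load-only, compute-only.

step 2: A=load:t2 B=compute:t1 [compute-bound]

step 0: L[0]=6 → dur=6, Σ=6 | A=load:t0 B=idle [load-only]
step 1: L[1]=2 C[0]=9 → dur=9, Σ=15 | A=compute:t0 B=load:t1 [compute-bound]
step 2: L[2]=2 C[1]=8 → dur=8, Σ=23 | A=load:t2 B=compute:t1 [compute-bound]
step 3: L[3]=3 C[2]=2 → dur=3, Σ=26 | A=compute:t2 B=load:t3 [load-bound]
step 4: L[4]=7 C[3]=4 → dur=7, Σ=33 | A=load:t4 B=compute:t3 [load-bound]
step 5: L[5]=5 C[4]=4 → dur=5, Σ=38 | A=compute:t4 B=load:t5 [load-bound]
step 6: C[5]=8 → dur=8, Σ=46 | A=idle B=compute:t5 [compute-only]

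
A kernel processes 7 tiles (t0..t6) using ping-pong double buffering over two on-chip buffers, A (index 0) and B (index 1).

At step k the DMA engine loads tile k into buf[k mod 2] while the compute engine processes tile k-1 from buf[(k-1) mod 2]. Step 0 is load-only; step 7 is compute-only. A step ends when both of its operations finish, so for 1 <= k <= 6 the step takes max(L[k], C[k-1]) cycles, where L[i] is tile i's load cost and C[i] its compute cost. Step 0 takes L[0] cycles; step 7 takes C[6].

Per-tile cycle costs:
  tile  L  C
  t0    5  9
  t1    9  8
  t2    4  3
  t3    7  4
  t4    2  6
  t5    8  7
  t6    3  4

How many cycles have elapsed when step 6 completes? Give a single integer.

end_cycle[6] = 48

k=0 load=t0/5c comp=- wait=5 total=5
k=1 load=t1/9c comp=t0/9c wait=9 total=14
k=2 load=t2/4c comp=t1/8c wait=8 total=22
k=3 load=t3/7c comp=t2/3c wait=7 total=29
k=4 load=t4/2c comp=t3/4c wait=4 total=33
k=5 load=t5/8c comp=t4/6c wait=8 total=41
k=6 load=t6/3c comp=t5/7c wait=7 total=48
k=7 load=- comp=t6/4c wait=4 total=52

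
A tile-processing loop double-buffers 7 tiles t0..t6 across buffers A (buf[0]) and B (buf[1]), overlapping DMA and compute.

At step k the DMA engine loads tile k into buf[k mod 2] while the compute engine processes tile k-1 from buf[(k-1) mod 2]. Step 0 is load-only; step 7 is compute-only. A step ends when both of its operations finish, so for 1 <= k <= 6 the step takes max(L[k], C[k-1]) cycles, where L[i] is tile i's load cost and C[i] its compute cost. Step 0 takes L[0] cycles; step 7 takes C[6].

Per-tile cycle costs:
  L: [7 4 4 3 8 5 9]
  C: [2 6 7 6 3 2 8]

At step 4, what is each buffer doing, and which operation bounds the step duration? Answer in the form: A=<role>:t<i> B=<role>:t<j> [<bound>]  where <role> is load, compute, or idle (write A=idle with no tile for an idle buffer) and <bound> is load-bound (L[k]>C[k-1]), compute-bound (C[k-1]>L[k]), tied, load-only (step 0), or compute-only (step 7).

step 4: A=load:t4 B=compute:t3 [load-bound]

step 0: L[0]=7 → dur=7, Σ=7 | A=load:t0 B=idle [load-only]
step 1: L[1]=4 C[0]=2 → dur=4, Σ=11 | A=compute:t0 B=load:t1 [load-bound]
step 2: L[2]=4 C[1]=6 → dur=6, Σ=17 | A=load:t2 B=compute:t1 [compute-bound]
step 3: L[3]=3 C[2]=7 → dur=7, Σ=24 | A=compute:t2 B=load:t3 [compute-bound]
step 4: L[4]=8 C[3]=6 → dur=8, Σ=32 | A=load:t4 B=compute:t3 [load-bound]
step 5: L[5]=5 C[4]=3 → dur=5, Σ=37 | A=compute:t4 B=load:t5 [load-bound]
step 6: L[6]=9 C[5]=2 → dur=9, Σ=46 | A=load:t6 B=compute:t5 [load-bound]
step 7: C[6]=8 → dur=8, Σ=54 | A=compute:t6 B=idle [compute-only]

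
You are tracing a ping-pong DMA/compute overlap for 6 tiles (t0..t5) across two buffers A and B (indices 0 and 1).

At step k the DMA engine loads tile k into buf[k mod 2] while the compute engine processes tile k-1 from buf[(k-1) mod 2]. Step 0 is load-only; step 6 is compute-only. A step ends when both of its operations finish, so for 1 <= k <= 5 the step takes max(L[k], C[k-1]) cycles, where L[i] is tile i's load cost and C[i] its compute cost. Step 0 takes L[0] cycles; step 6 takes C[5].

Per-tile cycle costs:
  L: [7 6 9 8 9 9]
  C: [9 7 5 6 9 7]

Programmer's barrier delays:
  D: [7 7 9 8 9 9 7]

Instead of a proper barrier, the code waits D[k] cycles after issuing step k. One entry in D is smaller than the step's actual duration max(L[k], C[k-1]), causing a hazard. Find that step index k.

k=0 barrier L[0]=7→7c, D[0]=7 ok
k=1 barrier max(L[1]=6,C[0]=9)→9c, D[1]=7 SHORT
k=2 barrier max(L[2]=9,C[1]=7)→9c, D[2]=9 ok
k=3 barrier max(L[3]=8,C[2]=5)→8c, D[3]=8 ok
k=4 barrier max(L[4]=9,C[3]=6)→9c, D[4]=9 ok
k=5 barrier max(L[5]=9,C[4]=9)→9c, D[5]=9 ok
k=6 barrier C[5]=7→7c, D[6]=7 ok

hazard at step 1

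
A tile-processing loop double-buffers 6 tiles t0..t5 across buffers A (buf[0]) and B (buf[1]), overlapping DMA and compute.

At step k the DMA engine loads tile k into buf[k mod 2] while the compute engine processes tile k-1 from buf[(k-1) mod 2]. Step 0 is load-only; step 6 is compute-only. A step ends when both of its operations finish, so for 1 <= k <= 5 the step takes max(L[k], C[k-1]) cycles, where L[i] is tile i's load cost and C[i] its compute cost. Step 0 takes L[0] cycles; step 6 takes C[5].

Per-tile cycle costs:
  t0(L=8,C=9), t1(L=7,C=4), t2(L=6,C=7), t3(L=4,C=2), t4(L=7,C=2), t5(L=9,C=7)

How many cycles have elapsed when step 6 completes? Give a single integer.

end_cycle[6] = 53

  0. 8=8c; end=8; A:t0 B:-
  1. max(7,9)=9c; end=17; A:t0 B:t1
  2. max(6,4)=6c; end=23; A:t2 B:t1
  3. max(4,7)=7c; end=30; A:t2 B:t3
  4. max(7,2)=7c; end=37; A:t4 B:t3
  5. max(9,2)=9c; end=46; A:t4 B:t5
  6. 7=7c; end=53; A:t4 B:t5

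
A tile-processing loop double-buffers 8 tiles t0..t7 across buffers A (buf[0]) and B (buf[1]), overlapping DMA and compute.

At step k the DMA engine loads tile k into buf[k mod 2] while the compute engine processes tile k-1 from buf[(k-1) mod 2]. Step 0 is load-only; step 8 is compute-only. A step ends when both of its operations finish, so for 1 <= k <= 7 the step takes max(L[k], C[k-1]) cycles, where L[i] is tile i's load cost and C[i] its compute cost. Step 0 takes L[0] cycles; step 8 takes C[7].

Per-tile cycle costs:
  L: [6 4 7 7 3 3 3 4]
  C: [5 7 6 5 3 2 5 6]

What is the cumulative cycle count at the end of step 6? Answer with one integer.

k=0 load=t0/6c comp=- wait=6 total=6
k=1 load=t1/4c comp=t0/5c wait=5 total=11
k=2 load=t2/7c comp=t1/7c wait=7 total=18
k=3 load=t3/7c comp=t2/6c wait=7 total=25
k=4 load=t4/3c comp=t3/5c wait=5 total=30
k=5 load=t5/3c comp=t4/3c wait=3 total=33
k=6 load=t6/3c comp=t5/2c wait=3 total=36
k=7 load=t7/4c comp=t6/5c wait=5 total=41
k=8 load=- comp=t7/6c wait=6 total=47

end_cycle[6] = 36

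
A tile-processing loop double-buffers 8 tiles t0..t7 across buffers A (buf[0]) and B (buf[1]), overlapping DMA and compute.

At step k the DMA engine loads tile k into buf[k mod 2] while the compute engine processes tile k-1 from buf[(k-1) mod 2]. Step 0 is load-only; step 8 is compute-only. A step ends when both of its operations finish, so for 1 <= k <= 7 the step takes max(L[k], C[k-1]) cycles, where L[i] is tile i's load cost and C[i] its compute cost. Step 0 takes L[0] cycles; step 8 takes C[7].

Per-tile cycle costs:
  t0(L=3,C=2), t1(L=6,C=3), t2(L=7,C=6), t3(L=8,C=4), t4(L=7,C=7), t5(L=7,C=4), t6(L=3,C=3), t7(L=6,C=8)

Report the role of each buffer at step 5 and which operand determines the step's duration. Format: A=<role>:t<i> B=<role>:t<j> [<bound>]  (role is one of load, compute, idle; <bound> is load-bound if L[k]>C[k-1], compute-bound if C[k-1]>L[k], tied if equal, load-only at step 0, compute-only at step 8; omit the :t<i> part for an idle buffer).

[0] DMA t0→A (3c) ∥ CU idle ⇒ 3c, clock 3
[1] DMA t1→B (6c) ∥ CU A:t0 (2c) ⇒ 6c, clock 9
[2] DMA t2→A (7c) ∥ CU B:t1 (3c) ⇒ 7c, clock 16
[3] DMA t3→B (8c) ∥ CU A:t2 (6c) ⇒ 8c, clock 24
[4] DMA t4→A (7c) ∥ CU B:t3 (4c) ⇒ 7c, clock 31
[5] DMA t5→B (7c) ∥ CU A:t4 (7c) ⇒ 7c, clock 38
[6] DMA t6→A (3c) ∥ CU B:t5 (4c) ⇒ 4c, clock 42
[7] DMA t7→B (6c) ∥ CU A:t6 (3c) ⇒ 6c, clock 48
[8] DMA idle ∥ CU B:t7 (8c) ⇒ 8c, clock 56

step 5: A=compute:t4 B=load:t5 [tied]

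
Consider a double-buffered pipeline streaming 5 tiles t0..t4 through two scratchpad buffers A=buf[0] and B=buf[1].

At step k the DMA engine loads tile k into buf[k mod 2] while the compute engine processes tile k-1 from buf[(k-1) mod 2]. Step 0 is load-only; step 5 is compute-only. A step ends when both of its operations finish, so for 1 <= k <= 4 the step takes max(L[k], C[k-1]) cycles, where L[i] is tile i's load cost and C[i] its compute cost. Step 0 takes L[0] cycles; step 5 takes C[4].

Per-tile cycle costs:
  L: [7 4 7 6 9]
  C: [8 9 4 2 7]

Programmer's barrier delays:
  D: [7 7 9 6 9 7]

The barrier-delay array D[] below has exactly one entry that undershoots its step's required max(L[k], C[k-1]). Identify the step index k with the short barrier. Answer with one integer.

[0] required=L[0]=7=7 vs D=7 ok
[1] required=max(L[1]=4,C[0]=8)=8 vs D=7 SHORT
[2] required=max(L[2]=7,C[1]=9)=9 vs D=9 ok
[3] required=max(L[3]=6,C[2]=4)=6 vs D=6 ok
[4] required=max(L[4]=9,C[3]=2)=9 vs D=9 ok
[5] required=C[4]=7=7 vs D=7 ok

hazard at step 1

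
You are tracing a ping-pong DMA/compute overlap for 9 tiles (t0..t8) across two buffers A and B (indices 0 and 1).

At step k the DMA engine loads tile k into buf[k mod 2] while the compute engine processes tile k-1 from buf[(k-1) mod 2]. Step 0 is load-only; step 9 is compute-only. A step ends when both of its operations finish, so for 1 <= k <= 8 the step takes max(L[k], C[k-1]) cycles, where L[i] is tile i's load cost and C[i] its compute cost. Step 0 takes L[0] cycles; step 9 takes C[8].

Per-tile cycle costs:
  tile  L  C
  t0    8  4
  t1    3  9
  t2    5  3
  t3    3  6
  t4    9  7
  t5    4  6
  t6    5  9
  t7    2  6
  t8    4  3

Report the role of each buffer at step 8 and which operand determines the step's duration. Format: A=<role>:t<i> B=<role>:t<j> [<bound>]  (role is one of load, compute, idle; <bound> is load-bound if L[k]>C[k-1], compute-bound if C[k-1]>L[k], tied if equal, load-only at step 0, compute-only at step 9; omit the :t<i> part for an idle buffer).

step 8: A=load:t8 B=compute:t7 [compute-bound]

  0. 8=8c; end=8; A:t0 B:-
  1. max(3,4)=4c; end=12; A:t0 B:t1
  2. max(5,9)=9c; end=21; A:t2 B:t1
  3. max(3,3)=3c; end=24; A:t2 B:t3
  4. max(9,6)=9c; end=33; A:t4 B:t3
  5. max(4,7)=7c; end=40; A:t4 B:t5
  6. max(5,6)=6c; end=46; A:t6 B:t5
  7. max(2,9)=9c; end=55; A:t6 B:t7
  8. max(4,6)=6c; end=61; A:t8 B:t7
  9. 3=3c; end=64; A:t8 B:t7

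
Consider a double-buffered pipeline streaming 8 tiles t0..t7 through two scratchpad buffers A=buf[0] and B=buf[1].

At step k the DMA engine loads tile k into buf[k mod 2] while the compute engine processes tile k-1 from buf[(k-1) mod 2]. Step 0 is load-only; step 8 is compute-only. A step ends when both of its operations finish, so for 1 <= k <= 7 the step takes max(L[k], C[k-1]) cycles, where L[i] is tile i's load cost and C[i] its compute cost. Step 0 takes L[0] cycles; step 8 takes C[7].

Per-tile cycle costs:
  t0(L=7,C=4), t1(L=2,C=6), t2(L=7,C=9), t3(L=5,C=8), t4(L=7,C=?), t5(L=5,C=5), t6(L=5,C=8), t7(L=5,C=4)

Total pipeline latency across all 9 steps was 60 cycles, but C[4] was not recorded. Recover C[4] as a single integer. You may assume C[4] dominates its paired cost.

step 0 → dur = L[0]=7 = 7
step 1 → dur = max(L[1]=2, C[0]=4) = 4
step 2 → dur = max(L[2]=7, C[1]=6) = 7
step 3 → dur = max(L[3]=5, C[2]=9) = 9
step 4 → dur = max(L[4]=7, C[3]=8) = 8
step 5 → dur = max(L[5]=5, C[4]=?) = C[4]  (unknown; binding)
step 6 → dur = max(L[6]=5, C[5]=5) = 5
step 7 → dur = max(L[7]=5, C[6]=8) = 8
step 8 → dur = C[7]=4 = 4
sum of known step durations = 52
dur[5] = total - known = 60 - 52 = 8
C[4] is the binding max in step 5, so C[4] = dur[5] = 8

C[4] = 8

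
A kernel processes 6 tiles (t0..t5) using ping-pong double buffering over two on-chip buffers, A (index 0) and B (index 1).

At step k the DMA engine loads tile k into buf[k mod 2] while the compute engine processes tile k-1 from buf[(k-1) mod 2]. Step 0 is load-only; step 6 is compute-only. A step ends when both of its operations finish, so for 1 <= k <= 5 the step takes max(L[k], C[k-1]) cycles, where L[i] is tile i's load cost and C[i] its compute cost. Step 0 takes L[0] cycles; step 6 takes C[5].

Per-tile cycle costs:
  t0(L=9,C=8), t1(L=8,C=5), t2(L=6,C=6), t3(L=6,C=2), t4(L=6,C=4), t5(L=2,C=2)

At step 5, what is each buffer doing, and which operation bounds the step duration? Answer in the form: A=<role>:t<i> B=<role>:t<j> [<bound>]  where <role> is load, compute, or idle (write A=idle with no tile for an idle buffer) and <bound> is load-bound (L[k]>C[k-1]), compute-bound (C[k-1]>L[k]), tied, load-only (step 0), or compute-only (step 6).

step 5: A=compute:t4 B=load:t5 [compute-bound]

step 0: L[0]=9 → dur=9, Σ=9 | A=load:t0 B=idle [load-only]
step 1: L[1]=8 C[0]=8 → dur=8, Σ=17 | A=compute:t0 B=load:t1 [tied]
step 2: L[2]=6 C[1]=5 → dur=6, Σ=23 | A=load:t2 B=compute:t1 [load-bound]
step 3: L[3]=6 C[2]=6 → dur=6, Σ=29 | A=compute:t2 B=load:t3 [tied]
step 4: L[4]=6 C[3]=2 → dur=6, Σ=35 | A=load:t4 B=compute:t3 [load-bound]
step 5: L[5]=2 C[4]=4 → dur=4, Σ=39 | A=compute:t4 B=load:t5 [compute-bound]
step 6: C[5]=2 → dur=2, Σ=41 | A=idle B=compute:t5 [compute-only]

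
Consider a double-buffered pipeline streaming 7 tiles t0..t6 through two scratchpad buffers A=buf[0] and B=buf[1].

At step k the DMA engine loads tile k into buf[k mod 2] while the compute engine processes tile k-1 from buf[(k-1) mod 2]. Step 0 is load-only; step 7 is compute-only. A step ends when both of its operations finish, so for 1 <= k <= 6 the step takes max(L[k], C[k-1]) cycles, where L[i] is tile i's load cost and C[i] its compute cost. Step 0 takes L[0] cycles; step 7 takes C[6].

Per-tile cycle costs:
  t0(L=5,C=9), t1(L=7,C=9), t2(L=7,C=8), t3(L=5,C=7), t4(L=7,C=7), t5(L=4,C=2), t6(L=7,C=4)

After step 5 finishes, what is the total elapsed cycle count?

[0] DMA t0→A (5c) ∥ CU idle ⇒ 5c, clock 5
[1] DMA t1→B (7c) ∥ CU A:t0 (9c) ⇒ 9c, clock 14
[2] DMA t2→A (7c) ∥ CU B:t1 (9c) ⇒ 9c, clock 23
[3] DMA t3→B (5c) ∥ CU A:t2 (8c) ⇒ 8c, clock 31
[4] DMA t4→A (7c) ∥ CU B:t3 (7c) ⇒ 7c, clock 38
[5] DMA t5→B (4c) ∥ CU A:t4 (7c) ⇒ 7c, clock 45
[6] DMA t6→A (7c) ∥ CU B:t5 (2c) ⇒ 7c, clock 52
[7] DMA idle ∥ CU A:t6 (4c) ⇒ 4c, clock 56

end_cycle[5] = 45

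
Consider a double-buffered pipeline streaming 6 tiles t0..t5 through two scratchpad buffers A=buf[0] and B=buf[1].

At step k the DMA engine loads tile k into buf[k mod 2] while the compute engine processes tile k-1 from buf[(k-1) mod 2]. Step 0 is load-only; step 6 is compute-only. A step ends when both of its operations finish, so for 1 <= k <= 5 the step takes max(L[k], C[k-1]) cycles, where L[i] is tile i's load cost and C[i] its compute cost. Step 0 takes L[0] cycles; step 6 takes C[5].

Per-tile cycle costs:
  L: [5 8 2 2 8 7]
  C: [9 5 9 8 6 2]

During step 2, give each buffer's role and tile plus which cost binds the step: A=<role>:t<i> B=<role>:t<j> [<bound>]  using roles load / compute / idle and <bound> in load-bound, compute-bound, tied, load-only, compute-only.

k=0 load=t0/5c comp=- wait=5 total=5
k=1 load=t1/8c comp=t0/9c wait=9 total=14
k=2 load=t2/2c comp=t1/5c wait=5 total=19
k=3 load=t3/2c comp=t2/9c wait=9 total=28
k=4 load=t4/8c comp=t3/8c wait=8 total=36
k=5 load=t5/7c comp=t4/6c wait=7 total=43
k=6 load=- comp=t5/2c wait=2 total=45

step 2: A=load:t2 B=compute:t1 [compute-bound]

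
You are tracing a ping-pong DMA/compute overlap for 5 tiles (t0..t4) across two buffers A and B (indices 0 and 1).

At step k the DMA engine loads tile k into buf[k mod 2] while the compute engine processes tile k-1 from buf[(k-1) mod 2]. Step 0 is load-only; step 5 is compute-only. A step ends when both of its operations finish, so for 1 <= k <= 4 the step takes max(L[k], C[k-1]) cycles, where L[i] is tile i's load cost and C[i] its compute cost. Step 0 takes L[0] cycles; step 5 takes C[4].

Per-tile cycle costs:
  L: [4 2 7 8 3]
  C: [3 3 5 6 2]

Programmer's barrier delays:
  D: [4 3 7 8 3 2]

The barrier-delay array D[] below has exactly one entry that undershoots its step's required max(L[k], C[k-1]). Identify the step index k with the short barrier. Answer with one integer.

[0] required=L[0]=4=4 vs D=4 ok
[1] required=max(L[1]=2,C[0]=3)=3 vs D=3 ok
[2] required=max(L[2]=7,C[1]=3)=7 vs D=7 ok
[3] required=max(L[3]=8,C[2]=5)=8 vs D=8 ok
[4] required=max(L[4]=3,C[3]=6)=6 vs D=3 SHORT
[5] required=C[4]=2=2 vs D=2 ok

hazard at step 4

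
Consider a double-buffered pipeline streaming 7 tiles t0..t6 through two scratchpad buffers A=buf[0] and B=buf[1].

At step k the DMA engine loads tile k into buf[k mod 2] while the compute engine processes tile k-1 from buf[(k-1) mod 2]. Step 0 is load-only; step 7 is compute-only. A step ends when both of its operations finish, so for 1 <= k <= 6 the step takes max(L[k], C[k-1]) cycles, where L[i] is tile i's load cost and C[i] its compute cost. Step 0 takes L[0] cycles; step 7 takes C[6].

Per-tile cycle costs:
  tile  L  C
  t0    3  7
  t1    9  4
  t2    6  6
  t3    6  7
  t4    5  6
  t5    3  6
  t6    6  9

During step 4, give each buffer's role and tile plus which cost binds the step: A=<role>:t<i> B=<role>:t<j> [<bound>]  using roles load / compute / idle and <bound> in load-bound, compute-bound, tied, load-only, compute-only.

step 0: L[0]=3 → dur=3, Σ=3 | A=load:t0 B=idle [load-only]
step 1: L[1]=9 C[0]=7 → dur=9, Σ=12 | A=compute:t0 B=load:t1 [load-bound]
step 2: L[2]=6 C[1]=4 → dur=6, Σ=18 | A=load:t2 B=compute:t1 [load-bound]
step 3: L[3]=6 C[2]=6 → dur=6, Σ=24 | A=compute:t2 B=load:t3 [tied]
step 4: L[4]=5 C[3]=7 → dur=7, Σ=31 | A=load:t4 B=compute:t3 [compute-bound]
step 5: L[5]=3 C[4]=6 → dur=6, Σ=37 | A=compute:t4 B=load:t5 [compute-bound]
step 6: L[6]=6 C[5]=6 → dur=6, Σ=43 | A=load:t6 B=compute:t5 [tied]
step 7: C[6]=9 → dur=9, Σ=52 | A=compute:t6 B=idle [compute-only]

step 4: A=load:t4 B=compute:t3 [compute-bound]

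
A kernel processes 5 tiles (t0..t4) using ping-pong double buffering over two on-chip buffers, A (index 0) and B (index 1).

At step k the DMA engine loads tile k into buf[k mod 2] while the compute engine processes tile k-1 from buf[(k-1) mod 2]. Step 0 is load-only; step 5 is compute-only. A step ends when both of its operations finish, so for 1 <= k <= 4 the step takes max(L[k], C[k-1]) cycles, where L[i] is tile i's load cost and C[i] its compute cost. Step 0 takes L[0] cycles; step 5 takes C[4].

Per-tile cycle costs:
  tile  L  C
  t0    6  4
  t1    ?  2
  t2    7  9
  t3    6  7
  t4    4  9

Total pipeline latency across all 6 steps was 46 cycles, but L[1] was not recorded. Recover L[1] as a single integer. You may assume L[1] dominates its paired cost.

step 0: dur = L[0]=6 = 6
step 1: dur = max(L[1]=?, C[0]=4) = L[1]  (unknown; binding)
step 2: dur = max(L[2]=7, C[1]=2) = 7
step 3: dur = max(L[3]=6, C[2]=9) = 9
step 4: dur = max(L[4]=4, C[3]=7) = 7
step 5: dur = C[4]=9 = 9
sum of known step durations = 38
dur[1] = total - known = 46 - 38 = 8
L[1] is the binding max in step 1, so L[1] = dur[1] = 8

L[1] = 8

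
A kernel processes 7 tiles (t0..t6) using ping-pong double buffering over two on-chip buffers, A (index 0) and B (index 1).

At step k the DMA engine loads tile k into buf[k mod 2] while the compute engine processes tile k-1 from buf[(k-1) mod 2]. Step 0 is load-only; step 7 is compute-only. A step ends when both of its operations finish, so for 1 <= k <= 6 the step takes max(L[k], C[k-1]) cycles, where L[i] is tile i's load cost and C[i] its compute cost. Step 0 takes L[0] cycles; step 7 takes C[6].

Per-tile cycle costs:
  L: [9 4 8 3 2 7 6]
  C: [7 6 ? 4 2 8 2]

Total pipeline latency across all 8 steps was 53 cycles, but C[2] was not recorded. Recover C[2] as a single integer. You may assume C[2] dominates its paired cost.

C[2] = 8

step 0 → dur = L[0]=9 = 9
step 1 → dur = max(L[1]=4, C[0]=7) = 7
step 2 → dur = max(L[2]=8, C[1]=6) = 8
step 3 → dur = max(L[3]=3, C[2]=?) = C[2]  (unknown; binding)
step 4 → dur = max(L[4]=2, C[3]=4) = 4
step 5 → dur = max(L[5]=7, C[4]=2) = 7
step 6 → dur = max(L[6]=6, C[5]=8) = 8
step 7 → dur = C[6]=2 = 2
sum of known step durations = 45
dur[3] = total - known = 53 - 45 = 8
C[2] is the binding max in step 3, so C[2] = dur[3] = 8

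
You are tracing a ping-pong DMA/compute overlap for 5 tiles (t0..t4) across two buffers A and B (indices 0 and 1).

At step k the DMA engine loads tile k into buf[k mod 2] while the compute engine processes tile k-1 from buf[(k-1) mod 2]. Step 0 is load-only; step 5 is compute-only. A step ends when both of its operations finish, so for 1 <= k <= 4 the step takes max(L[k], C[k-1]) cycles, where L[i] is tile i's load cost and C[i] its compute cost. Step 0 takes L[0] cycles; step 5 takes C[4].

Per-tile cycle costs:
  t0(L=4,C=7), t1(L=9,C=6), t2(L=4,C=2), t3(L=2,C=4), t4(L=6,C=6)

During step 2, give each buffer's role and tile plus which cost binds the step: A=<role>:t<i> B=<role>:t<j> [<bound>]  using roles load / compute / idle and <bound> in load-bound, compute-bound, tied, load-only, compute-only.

[0] DMA t0→A (4c) ∥ CU idle ⇒ 4c, clock 4
[1] DMA t1→B (9c) ∥ CU A:t0 (7c) ⇒ 9c, clock 13
[2] DMA t2→A (4c) ∥ CU B:t1 (6c) ⇒ 6c, clock 19
[3] DMA t3→B (2c) ∥ CU A:t2 (2c) ⇒ 2c, clock 21
[4] DMA t4→A (6c) ∥ CU B:t3 (4c) ⇒ 6c, clock 27
[5] DMA idle ∥ CU A:t4 (6c) ⇒ 6c, clock 33

step 2: A=load:t2 B=compute:t1 [compute-bound]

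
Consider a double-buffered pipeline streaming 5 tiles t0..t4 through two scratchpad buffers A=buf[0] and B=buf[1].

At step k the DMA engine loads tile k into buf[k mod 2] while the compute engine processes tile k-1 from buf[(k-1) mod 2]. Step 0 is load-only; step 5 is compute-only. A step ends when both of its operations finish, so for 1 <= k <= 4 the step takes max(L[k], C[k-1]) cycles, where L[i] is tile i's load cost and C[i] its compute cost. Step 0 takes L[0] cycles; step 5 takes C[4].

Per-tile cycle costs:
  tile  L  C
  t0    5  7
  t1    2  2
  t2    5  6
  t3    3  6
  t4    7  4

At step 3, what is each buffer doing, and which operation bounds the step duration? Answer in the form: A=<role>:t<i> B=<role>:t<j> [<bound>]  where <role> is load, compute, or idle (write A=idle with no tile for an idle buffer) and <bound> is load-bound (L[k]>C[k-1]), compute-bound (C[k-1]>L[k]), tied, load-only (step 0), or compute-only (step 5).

step 3: A=compute:t2 B=load:t3 [compute-bound]

[0] DMA t0→A (5c) ∥ CU idle ⇒ 5c, clock 5
[1] DMA t1→B (2c) ∥ CU A:t0 (7c) ⇒ 7c, clock 12
[2] DMA t2→A (5c) ∥ CU B:t1 (2c) ⇒ 5c, clock 17
[3] DMA t3→B (3c) ∥ CU A:t2 (6c) ⇒ 6c, clock 23
[4] DMA t4→A (7c) ∥ CU B:t3 (6c) ⇒ 7c, clock 30
[5] DMA idle ∥ CU A:t4 (4c) ⇒ 4c, clock 34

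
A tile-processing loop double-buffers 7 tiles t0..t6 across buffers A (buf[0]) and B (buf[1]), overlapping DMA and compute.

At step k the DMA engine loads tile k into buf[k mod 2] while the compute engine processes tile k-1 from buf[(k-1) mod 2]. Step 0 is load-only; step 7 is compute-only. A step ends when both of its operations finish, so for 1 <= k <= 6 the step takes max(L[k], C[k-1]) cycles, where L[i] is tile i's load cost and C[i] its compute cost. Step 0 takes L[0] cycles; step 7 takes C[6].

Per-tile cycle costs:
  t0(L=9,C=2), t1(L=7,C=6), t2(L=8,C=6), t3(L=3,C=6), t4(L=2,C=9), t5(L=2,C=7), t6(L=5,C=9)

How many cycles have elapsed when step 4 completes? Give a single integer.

[0] DMA t0→A (9c) ∥ CU idle ⇒ 9c, clock 9
[1] DMA t1→B (7c) ∥ CU A:t0 (2c) ⇒ 7c, clock 16
[2] DMA t2→A (8c) ∥ CU B:t1 (6c) ⇒ 8c, clock 24
[3] DMA t3→B (3c) ∥ CU A:t2 (6c) ⇒ 6c, clock 30
[4] DMA t4→A (2c) ∥ CU B:t3 (6c) ⇒ 6c, clock 36
[5] DMA t5→B (2c) ∥ CU A:t4 (9c) ⇒ 9c, clock 45
[6] DMA t6→A (5c) ∥ CU B:t5 (7c) ⇒ 7c, clock 52
[7] DMA idle ∥ CU A:t6 (9c) ⇒ 9c, clock 61

end_cycle[4] = 36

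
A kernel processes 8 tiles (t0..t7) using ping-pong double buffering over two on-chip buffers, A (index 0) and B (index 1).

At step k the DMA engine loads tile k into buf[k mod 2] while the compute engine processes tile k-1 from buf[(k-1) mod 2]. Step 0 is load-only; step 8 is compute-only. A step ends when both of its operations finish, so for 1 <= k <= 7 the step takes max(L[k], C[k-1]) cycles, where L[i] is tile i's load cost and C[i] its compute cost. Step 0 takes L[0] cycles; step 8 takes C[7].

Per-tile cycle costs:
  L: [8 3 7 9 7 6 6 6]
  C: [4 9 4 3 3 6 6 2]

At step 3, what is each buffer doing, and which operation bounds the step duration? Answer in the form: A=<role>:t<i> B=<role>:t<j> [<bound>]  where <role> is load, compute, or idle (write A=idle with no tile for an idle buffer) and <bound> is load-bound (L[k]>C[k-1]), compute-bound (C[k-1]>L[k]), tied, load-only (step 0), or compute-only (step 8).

step 3: A=compute:t2 B=load:t3 [load-bound]

[0] DMA t0→A (8c) ∥ CU idle ⇒ 8c, clock 8
[1] DMA t1→B (3c) ∥ CU A:t0 (4c) ⇒ 4c, clock 12
[2] DMA t2→A (7c) ∥ CU B:t1 (9c) ⇒ 9c, clock 21
[3] DMA t3→B (9c) ∥ CU A:t2 (4c) ⇒ 9c, clock 30
[4] DMA t4→A (7c) ∥ CU B:t3 (3c) ⇒ 7c, clock 37
[5] DMA t5→B (6c) ∥ CU A:t4 (3c) ⇒ 6c, clock 43
[6] DMA t6→A (6c) ∥ CU B:t5 (6c) ⇒ 6c, clock 49
[7] DMA t7→B (6c) ∥ CU A:t6 (6c) ⇒ 6c, clock 55
[8] DMA idle ∥ CU B:t7 (2c) ⇒ 2c, clock 57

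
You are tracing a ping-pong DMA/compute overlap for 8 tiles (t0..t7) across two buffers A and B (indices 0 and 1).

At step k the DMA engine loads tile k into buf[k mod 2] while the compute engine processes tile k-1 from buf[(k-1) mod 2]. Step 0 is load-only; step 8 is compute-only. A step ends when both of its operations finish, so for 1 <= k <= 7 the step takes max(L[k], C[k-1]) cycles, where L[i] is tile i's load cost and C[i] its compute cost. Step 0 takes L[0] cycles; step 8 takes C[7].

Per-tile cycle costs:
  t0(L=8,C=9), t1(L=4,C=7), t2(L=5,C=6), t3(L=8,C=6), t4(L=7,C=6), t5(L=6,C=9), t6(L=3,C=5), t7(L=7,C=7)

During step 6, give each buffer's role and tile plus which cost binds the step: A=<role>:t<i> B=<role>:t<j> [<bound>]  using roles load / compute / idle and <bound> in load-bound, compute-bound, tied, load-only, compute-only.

step 6: A=load:t6 B=compute:t5 [compute-bound]

[0] DMA t0→A (8c) ∥ CU idle ⇒ 8c, clock 8
[1] DMA t1→B (4c) ∥ CU A:t0 (9c) ⇒ 9c, clock 17
[2] DMA t2→A (5c) ∥ CU B:t1 (7c) ⇒ 7c, clock 24
[3] DMA t3→B (8c) ∥ CU A:t2 (6c) ⇒ 8c, clock 32
[4] DMA t4→A (7c) ∥ CU B:t3 (6c) ⇒ 7c, clock 39
[5] DMA t5→B (6c) ∥ CU A:t4 (6c) ⇒ 6c, clock 45
[6] DMA t6→A (3c) ∥ CU B:t5 (9c) ⇒ 9c, clock 54
[7] DMA t7→B (7c) ∥ CU A:t6 (5c) ⇒ 7c, clock 61
[8] DMA idle ∥ CU B:t7 (7c) ⇒ 7c, clock 68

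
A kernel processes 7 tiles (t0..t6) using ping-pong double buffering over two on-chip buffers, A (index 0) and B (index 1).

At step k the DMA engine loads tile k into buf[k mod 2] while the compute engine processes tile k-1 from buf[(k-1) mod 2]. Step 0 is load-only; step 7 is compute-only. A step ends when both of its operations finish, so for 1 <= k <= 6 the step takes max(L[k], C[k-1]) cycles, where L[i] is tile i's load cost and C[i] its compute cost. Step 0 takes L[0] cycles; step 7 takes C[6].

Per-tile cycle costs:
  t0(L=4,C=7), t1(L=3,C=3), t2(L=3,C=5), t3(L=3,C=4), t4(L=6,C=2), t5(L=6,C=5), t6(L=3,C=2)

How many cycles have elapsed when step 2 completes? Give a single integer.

end_cycle[2] = 14

  0. 4=4c; end=4; A:t0 B:-
  1. max(3,7)=7c; end=11; A:t0 B:t1
  2. max(3,3)=3c; end=14; A:t2 B:t1
  3. max(3,5)=5c; end=19; A:t2 B:t3
  4. max(6,4)=6c; end=25; A:t4 B:t3
  5. max(6,2)=6c; end=31; A:t4 B:t5
  6. max(3,5)=5c; end=36; A:t6 B:t5
  7. 2=2c; end=38; A:t6 B:t5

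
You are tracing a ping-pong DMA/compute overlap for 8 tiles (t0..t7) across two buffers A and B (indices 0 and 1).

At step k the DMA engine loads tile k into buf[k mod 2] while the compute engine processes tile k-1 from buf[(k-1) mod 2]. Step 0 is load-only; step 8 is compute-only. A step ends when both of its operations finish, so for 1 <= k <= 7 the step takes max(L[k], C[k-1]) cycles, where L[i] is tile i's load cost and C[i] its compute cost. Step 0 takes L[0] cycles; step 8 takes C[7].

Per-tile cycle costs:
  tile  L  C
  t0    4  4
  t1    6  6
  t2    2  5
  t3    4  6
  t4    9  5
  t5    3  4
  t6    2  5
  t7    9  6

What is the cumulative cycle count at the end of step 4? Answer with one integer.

end_cycle[4] = 30

step 0: L[0]=4 → dur=4, Σ=4 | A=load:t0 B=idle [load-only]
step 1: L[1]=6 C[0]=4 → dur=6, Σ=10 | A=compute:t0 B=load:t1 [load-bound]
step 2: L[2]=2 C[1]=6 → dur=6, Σ=16 | A=load:t2 B=compute:t1 [compute-bound]
step 3: L[3]=4 C[2]=5 → dur=5, Σ=21 | A=compute:t2 B=load:t3 [compute-bound]
step 4: L[4]=9 C[3]=6 → dur=9, Σ=30 | A=load:t4 B=compute:t3 [load-bound]
step 5: L[5]=3 C[4]=5 → dur=5, Σ=35 | A=compute:t4 B=load:t5 [compute-bound]
step 6: L[6]=2 C[5]=4 → dur=4, Σ=39 | A=load:t6 B=compute:t5 [compute-bound]
step 7: L[7]=9 C[6]=5 → dur=9, Σ=48 | A=compute:t6 B=load:t7 [load-bound]
step 8: C[7]=6 → dur=6, Σ=54 | A=idle B=compute:t7 [compute-only]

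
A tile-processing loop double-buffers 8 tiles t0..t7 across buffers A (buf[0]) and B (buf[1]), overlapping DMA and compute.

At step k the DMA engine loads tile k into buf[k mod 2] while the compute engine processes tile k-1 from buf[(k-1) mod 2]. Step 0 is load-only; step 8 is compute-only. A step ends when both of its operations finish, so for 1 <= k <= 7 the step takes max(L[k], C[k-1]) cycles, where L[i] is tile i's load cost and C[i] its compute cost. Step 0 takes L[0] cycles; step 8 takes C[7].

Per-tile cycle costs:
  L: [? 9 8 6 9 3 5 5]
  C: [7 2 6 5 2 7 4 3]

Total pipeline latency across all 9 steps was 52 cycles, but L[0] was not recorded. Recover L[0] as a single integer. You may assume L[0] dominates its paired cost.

step 0 | dur = L[0]=? = L[0]  (unknown; binding)
step 1 | dur = max(L[1]=9, C[0]=7) = 9
step 2 | dur = max(L[2]=8, C[1]=2) = 8
step 3 | dur = max(L[3]=6, C[2]=6) = 6
step 4 | dur = max(L[4]=9, C[3]=5) = 9
step 5 | dur = max(L[5]=3, C[4]=2) = 3
step 6 | dur = max(L[6]=5, C[5]=7) = 7
step 7 | dur = max(L[7]=5, C[6]=4) = 5
step 8 | dur = C[7]=3 = 3
sum of known step durations = 50
dur[0] = total - known = 52 - 50 = 2
L[0] is the binding max in step 0, so L[0] = dur[0] = 2

L[0] = 2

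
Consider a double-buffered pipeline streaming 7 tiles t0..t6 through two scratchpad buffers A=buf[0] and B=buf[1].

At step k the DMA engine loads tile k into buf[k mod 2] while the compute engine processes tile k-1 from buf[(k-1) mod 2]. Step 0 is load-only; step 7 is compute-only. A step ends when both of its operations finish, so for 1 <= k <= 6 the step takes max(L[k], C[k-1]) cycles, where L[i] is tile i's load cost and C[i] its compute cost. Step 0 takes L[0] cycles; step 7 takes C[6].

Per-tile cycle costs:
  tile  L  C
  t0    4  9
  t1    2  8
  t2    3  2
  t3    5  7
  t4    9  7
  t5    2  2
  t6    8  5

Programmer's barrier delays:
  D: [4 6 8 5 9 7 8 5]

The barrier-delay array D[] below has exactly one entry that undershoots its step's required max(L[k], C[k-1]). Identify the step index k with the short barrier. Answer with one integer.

hazard at step 1

[0] required=L[0]=4=4 vs D=4 ok
[1] required=max(L[1]=2,C[0]=9)=9 vs D=6 SHORT
[2] required=max(L[2]=3,C[1]=8)=8 vs D=8 ok
[3] required=max(L[3]=5,C[2]=2)=5 vs D=5 ok
[4] required=max(L[4]=9,C[3]=7)=9 vs D=9 ok
[5] required=max(L[5]=2,C[4]=7)=7 vs D=7 ok
[6] required=max(L[6]=8,C[5]=2)=8 vs D=8 ok
[7] required=C[6]=5=5 vs D=5 ok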